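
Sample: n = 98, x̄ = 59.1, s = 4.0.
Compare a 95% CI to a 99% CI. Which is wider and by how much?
99% CI is wider by 0.52

df = 97
95% CI: t* = 1.985, (58.30, 59.90), width = 2 · t* · s/√n = 1.60
99% CI: t* = 2.627, (58.04, 60.16), width = 2 · t* · s/√n = 2.12

The 99% CI is wider by 2.12 - 1.60 = 0.52.
Higher confidence requires a wider interval.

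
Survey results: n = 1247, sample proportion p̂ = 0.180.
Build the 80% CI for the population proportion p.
(0.166, 0.194)

Proportion CI:
SE = √(p̂(1-p̂)/n) = √(0.180 · 0.820 / 1247) = 0.01088

z* = 1.282
Margin = z* · SE = 1.282 · 0.01088 = 0.0139

CI: 0.180 ± 0.0139 = (0.166, 0.194)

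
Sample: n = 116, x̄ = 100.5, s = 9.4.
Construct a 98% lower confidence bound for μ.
μ ≥ 98.69

Lower bound (one-sided):
t* = 2.077 (one-sided for 98%)
Lower bound = x̄ - t* · s/√n = 100.5 - 2.077 · 9.4/√116 = 98.69

We are 98% confident that μ ≥ 98.69.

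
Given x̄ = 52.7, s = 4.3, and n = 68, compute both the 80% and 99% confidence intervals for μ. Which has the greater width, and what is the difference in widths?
99% CI is wider by 1.41

df = 67
80% CI: t* = 1.294, (52.03, 53.37), width = 2 · t* · s/√n = 1.35
99% CI: t* = 2.651, (51.32, 54.08), width = 2 · t* · s/√n = 2.76

The 99% CI is wider by 2.76 - 1.35 = 1.41.
Higher confidence requires a wider interval.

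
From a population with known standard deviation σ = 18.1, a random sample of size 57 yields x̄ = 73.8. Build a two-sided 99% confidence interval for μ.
(67.62, 79.98)

z-interval (σ known):
z* = 2.576 for 99% confidence

Margin of error = z* · σ/√n = 2.576 · 18.1/√57 = 6.18

CI: (73.8 - 6.18, 73.8 + 6.18) = (67.62, 79.98)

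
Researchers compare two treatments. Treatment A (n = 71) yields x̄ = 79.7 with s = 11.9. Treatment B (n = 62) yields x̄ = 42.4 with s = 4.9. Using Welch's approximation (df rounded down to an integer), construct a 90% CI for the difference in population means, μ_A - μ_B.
(34.74, 39.86)

Difference: x̄₁ - x̄₂ = 37.30
SE = √(s₁²/n₁ + s₂²/n₂) = √(11.9²/71 + 4.9²/62) = 1.5433
df = 95.68 → 95 (Welch–Satterthwaite, rounded down)
t* = 1.661

CI: 37.30 ± 1.661 · 1.5433 = 37.30 ± 2.56 = (34.74, 39.86)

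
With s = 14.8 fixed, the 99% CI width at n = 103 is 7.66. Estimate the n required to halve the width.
n ≈ 412

CI width ∝ 1/√n
To reduce width by factor 2, need √n to grow by 2 → need 2² = 4 times as many samples.

Current: n = 103, width = 7.66
New: n = 412, width ≈ 3.77

Width reduced by factor of 7.66/3.77 = 2.03.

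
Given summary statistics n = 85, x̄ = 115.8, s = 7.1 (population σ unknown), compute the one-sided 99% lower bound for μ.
μ ≥ 113.97

Lower bound (one-sided):
t* = 2.372 (one-sided for 99%)
Lower bound = x̄ - t* · s/√n = 115.8 - 2.372 · 7.1/√85 = 113.97

We are 99% confident that μ ≥ 113.97.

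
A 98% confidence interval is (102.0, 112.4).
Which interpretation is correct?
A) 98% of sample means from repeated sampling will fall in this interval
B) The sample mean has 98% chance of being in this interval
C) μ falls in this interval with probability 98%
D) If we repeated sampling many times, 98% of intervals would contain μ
D

A) Wrong — coverage applies to intervals containing μ, not to future x̄ values.
B) Wrong — x̄ is observed and sits in the interval by construction.
C) Wrong — μ is fixed; the randomness lives in the interval, not in μ.
D) Correct — this is the frequentist long-run coverage interpretation.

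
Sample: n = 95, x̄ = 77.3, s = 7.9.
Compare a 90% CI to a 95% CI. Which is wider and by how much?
95% CI is wider by 0.53

df = 94
90% CI: t* = 1.661, (75.95, 78.65), width = 2 · t* · s/√n = 2.69
95% CI: t* = 1.986, (75.69, 78.91), width = 2 · t* · s/√n = 3.22

The 95% CI is wider by 3.22 - 2.69 = 0.53.
Higher confidence requires a wider interval.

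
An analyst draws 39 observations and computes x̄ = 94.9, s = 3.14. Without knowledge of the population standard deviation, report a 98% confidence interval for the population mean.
(93.68, 96.12)

t-interval (σ unknown):
df = n - 1 = 38
t* = 2.429 for 98% confidence

Margin of error = t* · s/√n = 2.429 · 3.14/√39 = 1.22

CI: (93.68, 96.12)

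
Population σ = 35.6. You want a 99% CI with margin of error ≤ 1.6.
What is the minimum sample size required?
n ≥ 3286

For margin E ≤ 1.6:
n ≥ (z* · σ / E)²
n ≥ (2.576 · 35.6 / 1.6)²
n ≥ 3285.12

Minimum n = 3286 (rounding up)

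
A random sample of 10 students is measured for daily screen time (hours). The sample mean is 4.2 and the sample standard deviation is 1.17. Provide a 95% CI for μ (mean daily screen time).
(3.36, 5.04)

t-interval (σ unknown):
df = n - 1 = 9
t* = 2.262 for 95% confidence

Margin of error = t* · s/√n = 2.262 · 1.17/√10 = 0.84

CI: (3.36, 5.04)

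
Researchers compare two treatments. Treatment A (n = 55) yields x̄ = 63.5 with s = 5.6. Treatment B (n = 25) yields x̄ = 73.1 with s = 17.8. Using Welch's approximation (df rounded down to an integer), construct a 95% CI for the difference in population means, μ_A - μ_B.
(-17.08, -2.12)

Difference: x̄₁ - x̄₂ = -9.60
SE = √(s₁²/n₁ + s₂²/n₂) = √(5.6²/55 + 17.8²/25) = 3.6392
df = 26.18 → 26 (Welch–Satterthwaite, rounded down)
t* = 2.056

CI: -9.60 ± 2.056 · 3.6392 = -9.60 ± 7.48 = (-17.08, -2.12)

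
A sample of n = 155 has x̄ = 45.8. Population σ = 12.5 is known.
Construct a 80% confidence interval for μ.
(44.51, 47.09)

z-interval (σ known):
z* = 1.282 for 80% confidence

Margin of error = z* · σ/√n = 1.282 · 12.5/√155 = 1.29

CI: (45.8 - 1.29, 45.8 + 1.29) = (44.51, 47.09)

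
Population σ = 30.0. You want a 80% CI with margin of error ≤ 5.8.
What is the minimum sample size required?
n ≥ 44

For margin E ≤ 5.8:
n ≥ (z* · σ / E)²
n ≥ (1.282 · 30.0 / 5.8)²
n ≥ 43.97

Minimum n = 44 (rounding up)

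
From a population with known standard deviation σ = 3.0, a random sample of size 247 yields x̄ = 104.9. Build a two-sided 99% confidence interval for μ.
(104.41, 105.39)

z-interval (σ known):
z* = 2.576 for 99% confidence

Margin of error = z* · σ/√n = 2.576 · 3.0/√247 = 0.49

CI: (104.9 - 0.49, 104.9 + 0.49) = (104.41, 105.39)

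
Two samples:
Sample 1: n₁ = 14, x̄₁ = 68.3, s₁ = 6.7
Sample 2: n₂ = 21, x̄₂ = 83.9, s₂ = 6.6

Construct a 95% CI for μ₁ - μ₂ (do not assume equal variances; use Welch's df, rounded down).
(-20.32, -10.88)

Difference: x̄₁ - x̄₂ = -15.60
SE = √(s₁²/n₁ + s₂²/n₂) = √(6.7²/14 + 6.6²/21) = 2.2980
df = 27.72 → 27 (Welch–Satterthwaite, rounded down)
t* = 2.052

CI: -15.60 ± 2.052 · 2.2980 = -15.60 ± 4.72 = (-20.32, -10.88)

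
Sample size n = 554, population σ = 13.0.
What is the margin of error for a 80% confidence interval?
Margin of error = 0.71

Margin of error = z* · σ/√n
= 1.282 · 13.0/√554
= 1.282 · 13.0/23.5372
= 0.71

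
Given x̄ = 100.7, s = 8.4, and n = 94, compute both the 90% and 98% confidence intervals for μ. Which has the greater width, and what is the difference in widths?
98% CI is wider by 1.22

df = 93
90% CI: t* = 1.661, (99.26, 102.14), width = 2 · t* · s/√n = 2.88
98% CI: t* = 2.367, (98.65, 102.75), width = 2 · t* · s/√n = 4.10

The 98% CI is wider by 4.10 - 2.88 = 1.22.
Higher confidence requires a wider interval.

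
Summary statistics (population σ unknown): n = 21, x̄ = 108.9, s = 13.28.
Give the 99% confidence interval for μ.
(100.66, 117.14)

t-interval (σ unknown):
df = n - 1 = 20
t* = 2.845 for 99% confidence

Margin of error = t* · s/√n = 2.845 · 13.28/√21 = 8.24

CI: (100.66, 117.14)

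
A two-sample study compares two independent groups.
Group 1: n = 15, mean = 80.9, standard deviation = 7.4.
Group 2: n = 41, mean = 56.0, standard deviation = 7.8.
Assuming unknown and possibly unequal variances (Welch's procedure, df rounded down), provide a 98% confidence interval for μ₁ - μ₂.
(19.28, 30.52)

Difference: x̄₁ - x̄₂ = 24.90
SE = √(s₁²/n₁ + s₂²/n₂) = √(7.4²/15 + 7.8²/41) = 2.2660
df = 26.18 → 26 (Welch–Satterthwaite, rounded down)
t* = 2.479

CI: 24.90 ± 2.479 · 2.2660 = 24.90 ± 5.62 = (19.28, 30.52)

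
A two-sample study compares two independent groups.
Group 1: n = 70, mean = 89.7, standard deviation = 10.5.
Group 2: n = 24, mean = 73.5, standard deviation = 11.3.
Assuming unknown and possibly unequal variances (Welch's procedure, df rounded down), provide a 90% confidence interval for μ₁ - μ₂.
(11.77, 20.63)

Difference: x̄₁ - x̄₂ = 16.20
SE = √(s₁²/n₁ + s₂²/n₂) = √(10.5²/70 + 11.3²/24) = 2.6259
df = 37.54 → 37 (Welch–Satterthwaite, rounded down)
t* = 1.687

CI: 16.20 ± 1.687 · 2.6259 = 16.20 ± 4.43 = (11.77, 20.63)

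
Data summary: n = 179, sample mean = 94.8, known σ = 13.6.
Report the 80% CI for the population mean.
(93.50, 96.10)

z-interval (σ known):
z* = 1.282 for 80% confidence

Margin of error = z* · σ/√n = 1.282 · 13.6/√179 = 1.30

CI: (94.8 - 1.30, 94.8 + 1.30) = (93.50, 96.10)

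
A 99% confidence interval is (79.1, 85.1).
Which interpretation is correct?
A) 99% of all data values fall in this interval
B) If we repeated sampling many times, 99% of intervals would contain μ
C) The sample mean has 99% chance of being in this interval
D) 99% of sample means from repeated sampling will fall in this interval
B

A) Wrong — a CI is about the parameter μ, not individual data values.
B) Correct — this is the frequentist long-run coverage interpretation.
C) Wrong — x̄ is observed and sits in the interval by construction.
D) Wrong — coverage applies to intervals containing μ, not to future x̄ values.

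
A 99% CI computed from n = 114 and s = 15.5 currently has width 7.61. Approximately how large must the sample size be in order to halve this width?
n ≈ 456

CI width ∝ 1/√n
To reduce width by factor 2, need √n to grow by 2 → need 2² = 4 times as many samples.

Current: n = 114, width = 7.61
New: n = 456, width ≈ 3.76

Width reduced by factor of 7.61/3.76 = 2.02.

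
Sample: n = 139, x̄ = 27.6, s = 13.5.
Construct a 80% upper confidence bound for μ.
μ ≤ 28.57

Upper bound (one-sided):
t* = 0.844 (one-sided for 80%)
Upper bound = x̄ + t* · s/√n = 27.6 + 0.844 · 13.5/√139 = 28.57

We are 80% confident that μ ≤ 28.57.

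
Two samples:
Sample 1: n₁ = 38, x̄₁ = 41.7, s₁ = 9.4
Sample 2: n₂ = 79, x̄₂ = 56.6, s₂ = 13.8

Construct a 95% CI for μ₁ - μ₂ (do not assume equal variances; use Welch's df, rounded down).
(-19.22, -10.58)

Difference: x̄₁ - x̄₂ = -14.90
SE = √(s₁²/n₁ + s₂²/n₂) = √(9.4²/38 + 13.8²/79) = 2.1762
df = 101.66 → 101 (Welch–Satterthwaite, rounded down)
t* = 1.984

CI: -14.90 ± 1.984 · 2.1762 = -14.90 ± 4.32 = (-19.22, -10.58)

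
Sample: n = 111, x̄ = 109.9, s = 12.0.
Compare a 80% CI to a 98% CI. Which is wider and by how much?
98% CI is wider by 2.44

df = 110
80% CI: t* = 1.289, (108.43, 111.37), width = 2 · t* · s/√n = 2.94
98% CI: t* = 2.361, (107.21, 112.59), width = 2 · t* · s/√n = 5.38

The 98% CI is wider by 5.38 - 2.94 = 2.44.
Higher confidence requires a wider interval.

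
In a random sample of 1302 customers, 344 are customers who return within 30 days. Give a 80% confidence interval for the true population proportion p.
(0.249, 0.280)

Proportion CI:
p̂ = 344/1302 = 0.26421
SE = √(p̂(1-p̂)/n) = √(0.26421 · 0.73579 / 1302) = 0.01222

z* = 1.282
Margin = z* · SE = 1.282 · 0.01222 = 0.0157

CI: 0.26421 ± 0.0157 = (0.249, 0.280)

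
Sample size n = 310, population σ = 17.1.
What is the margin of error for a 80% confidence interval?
Margin of error = 1.25

Margin of error = z* · σ/√n
= 1.282 · 17.1/√310
= 1.282 · 17.1/17.6068
= 1.25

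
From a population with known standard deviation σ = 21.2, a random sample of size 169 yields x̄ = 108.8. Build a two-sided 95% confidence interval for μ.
(105.60, 112.00)

z-interval (σ known):
z* = 1.960 for 95% confidence

Margin of error = z* · σ/√n = 1.960 · 21.2/√169 = 3.20

CI: (108.8 - 3.20, 108.8 + 3.20) = (105.60, 112.00)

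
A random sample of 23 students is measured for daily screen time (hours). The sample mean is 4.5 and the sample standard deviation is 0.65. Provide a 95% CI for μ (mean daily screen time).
(4.22, 4.78)

t-interval (σ unknown):
df = n - 1 = 22
t* = 2.074 for 95% confidence

Margin of error = t* · s/√n = 2.074 · 0.65/√23 = 0.28

CI: (4.22, 4.78)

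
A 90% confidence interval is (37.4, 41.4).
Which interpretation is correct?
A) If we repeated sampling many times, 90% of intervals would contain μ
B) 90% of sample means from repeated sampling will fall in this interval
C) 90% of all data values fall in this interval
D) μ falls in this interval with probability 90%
A

A) Correct — this is the frequentist long-run coverage interpretation.
B) Wrong — coverage applies to intervals containing μ, not to future x̄ values.
C) Wrong — a CI is about the parameter μ, not individual data values.
D) Wrong — μ is fixed; the randomness lives in the interval, not in μ.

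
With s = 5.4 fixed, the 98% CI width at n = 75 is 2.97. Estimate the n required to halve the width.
n ≈ 300

CI width ∝ 1/√n
To reduce width by factor 2, need √n to grow by 2 → need 2² = 4 times as many samples.

Current: n = 75, width = 2.97
New: n = 300, width ≈ 1.46

Width reduced by factor of 2.97/1.46 = 2.03.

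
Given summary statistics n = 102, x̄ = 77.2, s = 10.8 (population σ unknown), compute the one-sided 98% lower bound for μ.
μ ≥ 74.97

Lower bound (one-sided):
t* = 2.081 (one-sided for 98%)
Lower bound = x̄ - t* · s/√n = 77.2 - 2.081 · 10.8/√102 = 74.97

We are 98% confident that μ ≥ 74.97.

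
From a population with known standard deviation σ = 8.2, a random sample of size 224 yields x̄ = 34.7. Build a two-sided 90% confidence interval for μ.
(33.80, 35.60)

z-interval (σ known):
z* = 1.645 for 90% confidence

Margin of error = z* · σ/√n = 1.645 · 8.2/√224 = 0.90

CI: (34.7 - 0.90, 34.7 + 0.90) = (33.80, 35.60)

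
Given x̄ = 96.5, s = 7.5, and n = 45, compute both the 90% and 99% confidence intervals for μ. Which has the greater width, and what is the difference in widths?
99% CI is wider by 2.26

df = 44
90% CI: t* = 1.680, (94.62, 98.38), width = 2 · t* · s/√n = 3.76
99% CI: t* = 2.692, (93.49, 99.51), width = 2 · t* · s/√n = 6.02

The 99% CI is wider by 6.02 - 3.76 = 2.26.
Higher confidence requires a wider interval.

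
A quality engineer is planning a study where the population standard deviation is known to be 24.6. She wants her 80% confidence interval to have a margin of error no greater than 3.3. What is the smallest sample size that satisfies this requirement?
n ≥ 92

For margin E ≤ 3.3:
n ≥ (z* · σ / E)²
n ≥ (1.282 · 24.6 / 3.3)²
n ≥ 91.33

Minimum n = 92 (rounding up)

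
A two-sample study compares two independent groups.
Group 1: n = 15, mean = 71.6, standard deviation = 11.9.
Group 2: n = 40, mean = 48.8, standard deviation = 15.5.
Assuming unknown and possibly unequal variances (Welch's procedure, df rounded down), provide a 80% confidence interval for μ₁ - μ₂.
(17.66, 27.94)

Difference: x̄₁ - x̄₂ = 22.80
SE = √(s₁²/n₁ + s₂²/n₂) = √(11.9²/15 + 15.5²/40) = 3.9303
df = 32.73 → 32 (Welch–Satterthwaite, rounded down)
t* = 1.309

CI: 22.80 ± 1.309 · 3.9303 = 22.80 ± 5.14 = (17.66, 27.94)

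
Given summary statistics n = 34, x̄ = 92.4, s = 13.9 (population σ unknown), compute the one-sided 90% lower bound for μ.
μ ≥ 89.28

Lower bound (one-sided):
t* = 1.308 (one-sided for 90%)
Lower bound = x̄ - t* · s/√n = 92.4 - 1.308 · 13.9/√34 = 89.28

We are 90% confident that μ ≥ 89.28.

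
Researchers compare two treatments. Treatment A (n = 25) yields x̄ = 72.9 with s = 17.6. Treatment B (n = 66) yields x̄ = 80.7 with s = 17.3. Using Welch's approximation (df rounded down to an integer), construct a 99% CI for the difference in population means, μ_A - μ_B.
(-18.90, 3.30)

Difference: x̄₁ - x̄₂ = -7.80
SE = √(s₁²/n₁ + s₂²/n₂) = √(17.6²/25 + 17.3²/66) = 4.1140
df = 42.67 → 42 (Welch–Satterthwaite, rounded down)
t* = 2.698

CI: -7.80 ± 2.698 · 4.1140 = -7.80 ± 11.10 = (-18.90, 3.30)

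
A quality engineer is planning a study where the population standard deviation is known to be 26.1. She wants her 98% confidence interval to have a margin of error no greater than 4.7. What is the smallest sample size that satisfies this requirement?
n ≥ 167

For margin E ≤ 4.7:
n ≥ (z* · σ / E)²
n ≥ (2.326 · 26.1 / 4.7)²
n ≥ 166.84

Minimum n = 167 (rounding up)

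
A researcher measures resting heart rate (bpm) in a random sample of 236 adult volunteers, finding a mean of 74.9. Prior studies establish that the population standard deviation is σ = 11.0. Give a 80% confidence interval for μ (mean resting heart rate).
(73.98, 75.82)

z-interval (σ known):
z* = 1.282 for 80% confidence

Margin of error = z* · σ/√n = 1.282 · 11.0/√236 = 0.92

CI: (74.9 - 0.92, 74.9 + 0.92) = (73.98, 75.82)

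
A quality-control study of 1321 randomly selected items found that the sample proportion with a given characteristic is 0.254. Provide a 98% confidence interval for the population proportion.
(0.226, 0.282)

Proportion CI:
SE = √(p̂(1-p̂)/n) = √(0.254 · 0.746 / 1321) = 0.01198

z* = 2.326
Margin = z* · SE = 2.326 · 0.01198 = 0.0279

CI: 0.254 ± 0.0279 = (0.226, 0.282)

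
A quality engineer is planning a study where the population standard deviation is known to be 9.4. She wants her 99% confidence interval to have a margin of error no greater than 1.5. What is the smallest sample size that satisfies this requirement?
n ≥ 261

For margin E ≤ 1.5:
n ≥ (z* · σ / E)²
n ≥ (2.576 · 9.4 / 1.5)²
n ≥ 260.59

Minimum n = 261 (rounding up)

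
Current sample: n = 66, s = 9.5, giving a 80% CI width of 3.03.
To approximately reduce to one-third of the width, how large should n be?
n ≈ 594

CI width ∝ 1/√n
To reduce width by factor 3, need √n to grow by 3 → need 3² = 9 times as many samples.

Current: n = 66, width = 3.03
New: n = 594, width ≈ 1.00

Width reduced by factor of 3.03/1.00 = 3.03.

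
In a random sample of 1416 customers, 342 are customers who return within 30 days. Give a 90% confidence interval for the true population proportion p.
(0.223, 0.260)

Proportion CI:
p̂ = 342/1416 = 0.24153
SE = √(p̂(1-p̂)/n) = √(0.24153 · 0.75847 / 1416) = 0.01137

z* = 1.645
Margin = z* · SE = 1.645 · 0.01137 = 0.0187

CI: 0.24153 ± 0.0187 = (0.223, 0.260)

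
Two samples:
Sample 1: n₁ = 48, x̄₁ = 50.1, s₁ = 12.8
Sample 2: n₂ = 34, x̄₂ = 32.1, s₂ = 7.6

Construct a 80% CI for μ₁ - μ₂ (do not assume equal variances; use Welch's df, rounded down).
(15.08, 20.92)

Difference: x̄₁ - x̄₂ = 18.00
SE = √(s₁²/n₁ + s₂²/n₂) = √(12.8²/48 + 7.6²/34) = 2.2610
df = 77.93 → 77 (Welch–Satterthwaite, rounded down)
t* = 1.293

CI: 18.00 ± 1.293 · 2.2610 = 18.00 ± 2.92 = (15.08, 20.92)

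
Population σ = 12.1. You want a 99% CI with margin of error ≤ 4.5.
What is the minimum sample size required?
n ≥ 48

For margin E ≤ 4.5:
n ≥ (z* · σ / E)²
n ≥ (2.576 · 12.1 / 4.5)²
n ≥ 47.98

Minimum n = 48 (rounding up)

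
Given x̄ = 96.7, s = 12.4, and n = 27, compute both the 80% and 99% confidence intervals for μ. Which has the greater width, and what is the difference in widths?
99% CI is wider by 6.98

df = 26
80% CI: t* = 1.315, (93.56, 99.84), width = 2 · t* · s/√n = 6.28
99% CI: t* = 2.779, (90.07, 103.33), width = 2 · t* · s/√n = 13.26

The 99% CI is wider by 13.26 - 6.28 = 6.98.
Higher confidence requires a wider interval.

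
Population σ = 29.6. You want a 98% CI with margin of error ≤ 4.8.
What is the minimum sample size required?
n ≥ 206

For margin E ≤ 4.8:
n ≥ (z* · σ / E)²
n ≥ (2.326 · 29.6 / 4.8)²
n ≥ 205.74

Minimum n = 206 (rounding up)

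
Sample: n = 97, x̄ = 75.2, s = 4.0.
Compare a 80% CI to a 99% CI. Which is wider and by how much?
99% CI is wider by 1.08

df = 96
80% CI: t* = 1.290, (74.68, 75.72), width = 2 · t* · s/√n = 1.05
99% CI: t* = 2.628, (74.13, 76.27), width = 2 · t* · s/√n = 2.13

The 99% CI is wider by 2.13 - 1.05 = 1.08.
Higher confidence requires a wider interval.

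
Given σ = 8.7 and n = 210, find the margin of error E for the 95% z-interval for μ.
Margin of error = 1.18

Margin of error = z* · σ/√n
= 1.960 · 8.7/√210
= 1.960 · 8.7/14.4914
= 1.18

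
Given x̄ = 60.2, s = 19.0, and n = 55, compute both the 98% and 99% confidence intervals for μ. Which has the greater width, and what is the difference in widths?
99% CI is wider by 1.40

df = 54
98% CI: t* = 2.397, (54.06, 66.34), width = 2 · t* · s/√n = 12.28
99% CI: t* = 2.670, (53.36, 67.04), width = 2 · t* · s/√n = 13.68

The 99% CI is wider by 13.68 - 12.28 = 1.40.
Higher confidence requires a wider interval.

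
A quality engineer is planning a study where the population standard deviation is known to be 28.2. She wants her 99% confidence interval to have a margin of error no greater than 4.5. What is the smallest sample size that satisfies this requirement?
n ≥ 261

For margin E ≤ 4.5:
n ≥ (z* · σ / E)²
n ≥ (2.576 · 28.2 / 4.5)²
n ≥ 260.59

Minimum n = 261 (rounding up)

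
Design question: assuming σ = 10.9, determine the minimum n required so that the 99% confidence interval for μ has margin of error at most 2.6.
n ≥ 117

For margin E ≤ 2.6:
n ≥ (z* · σ / E)²
n ≥ (2.576 · 10.9 / 2.6)²
n ≥ 116.63

Minimum n = 117 (rounding up)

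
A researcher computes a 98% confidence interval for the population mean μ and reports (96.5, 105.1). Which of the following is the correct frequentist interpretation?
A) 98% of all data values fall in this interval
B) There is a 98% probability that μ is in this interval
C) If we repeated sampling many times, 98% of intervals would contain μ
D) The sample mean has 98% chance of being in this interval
C

A) Wrong — a CI is about the parameter μ, not individual data values.
B) Wrong — μ is fixed; the randomness lives in the interval, not in μ.
C) Correct — this is the frequentist long-run coverage interpretation.
D) Wrong — x̄ is observed and sits in the interval by construction.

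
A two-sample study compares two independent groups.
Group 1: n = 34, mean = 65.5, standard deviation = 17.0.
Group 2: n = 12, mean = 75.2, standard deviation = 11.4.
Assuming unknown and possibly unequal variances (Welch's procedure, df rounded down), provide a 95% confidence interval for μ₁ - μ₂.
(-18.69, -0.71)

Difference: x̄₁ - x̄₂ = -9.70
SE = √(s₁²/n₁ + s₂²/n₂) = √(17.0²/34 + 11.4²/12) = 4.3966
df = 29.07 → 29 (Welch–Satterthwaite, rounded down)
t* = 2.045

CI: -9.70 ± 2.045 · 4.3966 = -9.70 ± 8.99 = (-18.69, -0.71)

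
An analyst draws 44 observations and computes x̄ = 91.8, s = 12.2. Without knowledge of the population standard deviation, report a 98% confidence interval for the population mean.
(87.36, 96.24)

t-interval (σ unknown):
df = n - 1 = 43
t* = 2.416 for 98% confidence

Margin of error = t* · s/√n = 2.416 · 12.2/√44 = 4.44

CI: (87.36, 96.24)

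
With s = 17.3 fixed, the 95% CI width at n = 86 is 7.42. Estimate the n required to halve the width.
n ≈ 344

CI width ∝ 1/√n
To reduce width by factor 2, need √n to grow by 2 → need 2² = 4 times as many samples.

Current: n = 86, width = 7.42
New: n = 344, width ≈ 3.67

Width reduced by factor of 7.42/3.67 = 2.02.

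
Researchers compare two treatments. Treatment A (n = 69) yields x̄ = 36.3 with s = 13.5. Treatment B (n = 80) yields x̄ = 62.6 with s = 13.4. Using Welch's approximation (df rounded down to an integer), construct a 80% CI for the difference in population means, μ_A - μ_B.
(-29.14, -23.46)

Difference: x̄₁ - x̄₂ = -26.30
SE = √(s₁²/n₁ + s₂²/n₂) = √(13.5²/69 + 13.4²/80) = 2.2104
df = 143.49 → 143 (Welch–Satterthwaite, rounded down)
t* = 1.287

CI: -26.30 ± 1.287 · 2.2104 = -26.30 ± 2.84 = (-29.14, -23.46)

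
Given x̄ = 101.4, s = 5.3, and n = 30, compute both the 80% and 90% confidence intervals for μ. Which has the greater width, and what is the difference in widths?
90% CI is wider by 0.75

df = 29
80% CI: t* = 1.311, (100.13, 102.67), width = 2 · t* · s/√n = 2.54
90% CI: t* = 1.699, (99.76, 103.04), width = 2 · t* · s/√n = 3.29

The 90% CI is wider by 3.29 - 2.54 = 0.75.
Higher confidence requires a wider interval.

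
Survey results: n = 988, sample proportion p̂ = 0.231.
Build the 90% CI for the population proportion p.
(0.209, 0.253)

Proportion CI:
SE = √(p̂(1-p̂)/n) = √(0.231 · 0.769 / 988) = 0.01341

z* = 1.645
Margin = z* · SE = 1.645 · 0.01341 = 0.0221

CI: 0.231 ± 0.0221 = (0.209, 0.253)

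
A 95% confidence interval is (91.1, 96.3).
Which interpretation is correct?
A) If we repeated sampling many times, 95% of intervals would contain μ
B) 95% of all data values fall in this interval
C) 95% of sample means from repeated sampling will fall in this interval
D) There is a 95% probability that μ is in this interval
A

A) Correct — this is the frequentist long-run coverage interpretation.
B) Wrong — a CI is about the parameter μ, not individual data values.
C) Wrong — coverage applies to intervals containing μ, not to future x̄ values.
D) Wrong — μ is fixed; the randomness lives in the interval, not in μ.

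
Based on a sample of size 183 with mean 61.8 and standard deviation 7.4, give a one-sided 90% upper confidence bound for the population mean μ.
μ ≤ 62.50

Upper bound (one-sided):
t* = 1.286 (one-sided for 90%)
Upper bound = x̄ + t* · s/√n = 61.8 + 1.286 · 7.4/√183 = 62.50

We are 90% confident that μ ≤ 62.50.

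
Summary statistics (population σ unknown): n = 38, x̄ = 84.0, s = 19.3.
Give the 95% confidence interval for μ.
(77.66, 90.34)

t-interval (σ unknown):
df = n - 1 = 37
t* = 2.026 for 95% confidence

Margin of error = t* · s/√n = 2.026 · 19.3/√38 = 6.34

CI: (77.66, 90.34)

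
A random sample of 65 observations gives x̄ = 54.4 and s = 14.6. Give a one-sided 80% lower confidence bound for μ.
μ ≥ 52.87

Lower bound (one-sided):
t* = 0.847 (one-sided for 80%)
Lower bound = x̄ - t* · s/√n = 54.4 - 0.847 · 14.6/√65 = 52.87

We are 80% confident that μ ≥ 52.87.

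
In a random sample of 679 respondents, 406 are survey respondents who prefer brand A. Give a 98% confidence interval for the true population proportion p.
(0.554, 0.642)

Proportion CI:
p̂ = 406/679 = 0.59794
SE = √(p̂(1-p̂)/n) = √(0.59794 · 0.40206 / 679) = 0.01882

z* = 2.326
Margin = z* · SE = 2.326 · 0.01882 = 0.0438

CI: 0.59794 ± 0.0438 = (0.554, 0.642)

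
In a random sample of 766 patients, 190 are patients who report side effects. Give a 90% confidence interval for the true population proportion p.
(0.222, 0.274)

Proportion CI:
p̂ = 190/766 = 0.24804
SE = √(p̂(1-p̂)/n) = √(0.24804 · 0.75196 / 766) = 0.01560

z* = 1.645
Margin = z* · SE = 1.645 · 0.01560 = 0.0257

CI: 0.24804 ± 0.0257 = (0.222, 0.274)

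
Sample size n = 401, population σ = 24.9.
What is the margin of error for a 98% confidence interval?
Margin of error = 2.89

Margin of error = z* · σ/√n
= 2.326 · 24.9/√401
= 2.326 · 24.9/20.0250
= 2.89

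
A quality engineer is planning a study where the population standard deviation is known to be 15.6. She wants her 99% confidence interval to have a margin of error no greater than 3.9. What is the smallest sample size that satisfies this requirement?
n ≥ 107

For margin E ≤ 3.9:
n ≥ (z* · σ / E)²
n ≥ (2.576 · 15.6 / 3.9)²
n ≥ 106.17

Minimum n = 107 (rounding up)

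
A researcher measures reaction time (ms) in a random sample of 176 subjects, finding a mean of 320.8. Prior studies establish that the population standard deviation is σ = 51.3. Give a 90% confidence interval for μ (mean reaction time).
(314.44, 327.16)

z-interval (σ known):
z* = 1.645 for 90% confidence

Margin of error = z* · σ/√n = 1.645 · 51.3/√176 = 6.36

CI: (320.8 - 6.36, 320.8 + 6.36) = (314.44, 327.16)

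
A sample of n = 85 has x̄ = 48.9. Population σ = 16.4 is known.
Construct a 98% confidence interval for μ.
(44.76, 53.04)

z-interval (σ known):
z* = 2.326 for 98% confidence

Margin of error = z* · σ/√n = 2.326 · 16.4/√85 = 4.14

CI: (48.9 - 4.14, 48.9 + 4.14) = (44.76, 53.04)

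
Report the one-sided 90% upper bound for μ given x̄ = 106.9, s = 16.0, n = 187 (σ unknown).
μ ≤ 108.40

Upper bound (one-sided):
t* = 1.286 (one-sided for 90%)
Upper bound = x̄ + t* · s/√n = 106.9 + 1.286 · 16.0/√187 = 108.40

We are 90% confident that μ ≤ 108.40.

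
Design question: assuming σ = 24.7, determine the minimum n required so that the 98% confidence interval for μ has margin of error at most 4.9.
n ≥ 138

For margin E ≤ 4.9:
n ≥ (z* · σ / E)²
n ≥ (2.326 · 24.7 / 4.9)²
n ≥ 137.47

Minimum n = 138 (rounding up)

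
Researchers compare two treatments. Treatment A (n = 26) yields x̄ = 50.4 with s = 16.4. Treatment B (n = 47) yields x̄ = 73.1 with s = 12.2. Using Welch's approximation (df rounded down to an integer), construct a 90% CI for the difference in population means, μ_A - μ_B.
(-28.89, -16.51)

Difference: x̄₁ - x̄₂ = -22.70
SE = √(s₁²/n₁ + s₂²/n₂) = √(16.4²/26 + 12.2²/47) = 3.6758
df = 40.58 → 40 (Welch–Satterthwaite, rounded down)
t* = 1.684

CI: -22.70 ± 1.684 · 3.6758 = -22.70 ± 6.19 = (-28.89, -16.51)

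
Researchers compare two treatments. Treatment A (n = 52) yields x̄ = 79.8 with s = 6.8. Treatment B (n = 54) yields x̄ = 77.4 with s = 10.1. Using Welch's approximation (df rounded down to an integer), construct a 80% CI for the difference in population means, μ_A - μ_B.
(0.25, 4.55)

Difference: x̄₁ - x̄₂ = 2.40
SE = √(s₁²/n₁ + s₂²/n₂) = √(6.8²/52 + 10.1²/54) = 1.6668
df = 93.18 → 93 (Welch–Satterthwaite, rounded down)
t* = 1.291

CI: 2.40 ± 1.291 · 1.6668 = 2.40 ± 2.15 = (0.25, 4.55)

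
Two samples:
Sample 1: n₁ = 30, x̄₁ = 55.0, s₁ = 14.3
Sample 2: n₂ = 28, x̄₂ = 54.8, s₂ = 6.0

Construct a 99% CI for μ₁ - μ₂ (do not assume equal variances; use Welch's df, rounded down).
(-7.51, 7.91)

Difference: x̄₁ - x̄₂ = 0.20
SE = √(s₁²/n₁ + s₂²/n₂) = √(14.3²/30 + 6.0²/28) = 2.8464
df = 39.46 → 39 (Welch–Satterthwaite, rounded down)
t* = 2.708

CI: 0.20 ± 2.708 · 2.8464 = 0.20 ± 7.71 = (-7.51, 7.91)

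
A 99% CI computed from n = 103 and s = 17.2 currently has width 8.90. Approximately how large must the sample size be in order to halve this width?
n ≈ 412

CI width ∝ 1/√n
To reduce width by factor 2, need √n to grow by 2 → need 2² = 4 times as many samples.

Current: n = 103, width = 8.90
New: n = 412, width ≈ 4.39

Width reduced by factor of 8.90/4.39 = 2.03.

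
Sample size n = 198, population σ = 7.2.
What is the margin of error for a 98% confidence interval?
Margin of error = 1.19

Margin of error = z* · σ/√n
= 2.326 · 7.2/√198
= 2.326 · 7.2/14.0712
= 1.19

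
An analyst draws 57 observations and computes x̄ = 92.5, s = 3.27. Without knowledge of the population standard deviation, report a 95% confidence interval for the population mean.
(91.63, 93.37)

t-interval (σ unknown):
df = n - 1 = 56
t* = 2.003 for 95% confidence

Margin of error = t* · s/√n = 2.003 · 3.27/√57 = 0.87

CI: (91.63, 93.37)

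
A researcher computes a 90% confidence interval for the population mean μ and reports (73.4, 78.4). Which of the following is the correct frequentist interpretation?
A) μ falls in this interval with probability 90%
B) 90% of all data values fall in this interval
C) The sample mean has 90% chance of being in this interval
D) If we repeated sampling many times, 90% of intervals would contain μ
D

A) Wrong — μ is fixed; the randomness lives in the interval, not in μ.
B) Wrong — a CI is about the parameter μ, not individual data values.
C) Wrong — x̄ is observed and sits in the interval by construction.
D) Correct — this is the frequentist long-run coverage interpretation.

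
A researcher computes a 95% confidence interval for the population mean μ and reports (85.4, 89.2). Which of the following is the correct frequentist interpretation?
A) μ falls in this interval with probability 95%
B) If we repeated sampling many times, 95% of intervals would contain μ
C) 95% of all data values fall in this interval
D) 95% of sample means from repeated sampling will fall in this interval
B

A) Wrong — μ is fixed; the randomness lives in the interval, not in μ.
B) Correct — this is the frequentist long-run coverage interpretation.
C) Wrong — a CI is about the parameter μ, not individual data values.
D) Wrong — coverage applies to intervals containing μ, not to future x̄ values.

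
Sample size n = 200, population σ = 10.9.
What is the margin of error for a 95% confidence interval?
Margin of error = 1.51

Margin of error = z* · σ/√n
= 1.960 · 10.9/√200
= 1.960 · 10.9/14.1421
= 1.51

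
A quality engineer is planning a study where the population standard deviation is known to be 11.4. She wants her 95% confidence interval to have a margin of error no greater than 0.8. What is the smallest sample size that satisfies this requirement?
n ≥ 781

For margin E ≤ 0.8:
n ≥ (z* · σ / E)²
n ≥ (1.960 · 11.4 / 0.8)²
n ≥ 780.08

Minimum n = 781 (rounding up)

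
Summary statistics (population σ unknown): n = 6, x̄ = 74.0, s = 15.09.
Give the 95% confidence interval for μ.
(58.16, 89.84)

t-interval (σ unknown):
df = n - 1 = 5
t* = 2.571 for 95% confidence

Margin of error = t* · s/√n = 2.571 · 15.09/√6 = 15.84

CI: (58.16, 89.84)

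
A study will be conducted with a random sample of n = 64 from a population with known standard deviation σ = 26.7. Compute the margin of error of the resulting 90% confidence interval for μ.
Margin of error = 5.49

Margin of error = z* · σ/√n
= 1.645 · 26.7/√64
= 1.645 · 26.7/8.0000
= 5.49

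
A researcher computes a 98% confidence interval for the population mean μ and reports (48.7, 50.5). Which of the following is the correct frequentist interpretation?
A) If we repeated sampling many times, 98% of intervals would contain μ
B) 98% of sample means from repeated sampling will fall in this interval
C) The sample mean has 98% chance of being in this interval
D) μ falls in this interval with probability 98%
A

A) Correct — this is the frequentist long-run coverage interpretation.
B) Wrong — coverage applies to intervals containing μ, not to future x̄ values.
C) Wrong — x̄ is observed and sits in the interval by construction.
D) Wrong — μ is fixed; the randomness lives in the interval, not in μ.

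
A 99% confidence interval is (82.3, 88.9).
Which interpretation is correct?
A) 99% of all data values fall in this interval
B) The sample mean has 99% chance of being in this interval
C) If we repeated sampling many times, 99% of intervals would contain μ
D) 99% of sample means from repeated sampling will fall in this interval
C

A) Wrong — a CI is about the parameter μ, not individual data values.
B) Wrong — x̄ is observed and sits in the interval by construction.
C) Correct — this is the frequentist long-run coverage interpretation.
D) Wrong — coverage applies to intervals containing μ, not to future x̄ values.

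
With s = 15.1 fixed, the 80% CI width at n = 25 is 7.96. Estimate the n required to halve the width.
n ≈ 100

CI width ∝ 1/√n
To reduce width by factor 2, need √n to grow by 2 → need 2² = 4 times as many samples.

Current: n = 25, width = 7.96
New: n = 100, width ≈ 3.90

Width reduced by factor of 7.96/3.90 = 2.04.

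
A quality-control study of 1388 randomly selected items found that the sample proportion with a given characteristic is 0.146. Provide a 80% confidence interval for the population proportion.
(0.134, 0.158)

Proportion CI:
SE = √(p̂(1-p̂)/n) = √(0.146 · 0.854 / 1388) = 0.00948

z* = 1.282
Margin = z* · SE = 1.282 · 0.00948 = 0.0122

CI: 0.146 ± 0.0122 = (0.134, 0.158)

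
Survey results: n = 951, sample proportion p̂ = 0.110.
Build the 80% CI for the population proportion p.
(0.097, 0.123)

Proportion CI:
SE = √(p̂(1-p̂)/n) = √(0.110 · 0.890 / 951) = 0.01015

z* = 1.282
Margin = z* · SE = 1.282 · 0.01015 = 0.0130

CI: 0.110 ± 0.0130 = (0.097, 0.123)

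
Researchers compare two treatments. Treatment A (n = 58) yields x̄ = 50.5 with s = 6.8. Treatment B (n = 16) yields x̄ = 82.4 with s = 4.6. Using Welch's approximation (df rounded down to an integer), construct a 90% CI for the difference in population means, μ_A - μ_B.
(-34.36, -29.44)

Difference: x̄₁ - x̄₂ = -31.90
SE = √(s₁²/n₁ + s₂²/n₂) = √(6.8²/58 + 4.6²/16) = 1.4559
df = 35.17 → 35 (Welch–Satterthwaite, rounded down)
t* = 1.690

CI: -31.90 ± 1.690 · 1.4559 = -31.90 ± 2.46 = (-34.36, -29.44)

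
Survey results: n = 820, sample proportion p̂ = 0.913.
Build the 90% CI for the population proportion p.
(0.897, 0.929)

Proportion CI:
SE = √(p̂(1-p̂)/n) = √(0.913 · 0.087 / 820) = 0.00984

z* = 1.645
Margin = z* · SE = 1.645 · 0.00984 = 0.0162

CI: 0.913 ± 0.0162 = (0.897, 0.929)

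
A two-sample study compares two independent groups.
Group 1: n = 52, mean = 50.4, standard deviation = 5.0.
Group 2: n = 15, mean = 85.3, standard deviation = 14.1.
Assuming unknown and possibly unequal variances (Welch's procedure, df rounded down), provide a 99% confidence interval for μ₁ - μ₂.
(-45.82, -23.98)

Difference: x̄₁ - x̄₂ = -34.90
SE = √(s₁²/n₁ + s₂²/n₂) = √(5.0²/52 + 14.1²/15) = 3.7060
df = 15.03 → 15 (Welch–Satterthwaite, rounded down)
t* = 2.947

CI: -34.90 ± 2.947 · 3.7060 = -34.90 ± 10.92 = (-45.82, -23.98)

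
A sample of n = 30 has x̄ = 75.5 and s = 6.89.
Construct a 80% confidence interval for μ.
(73.85, 77.15)

t-interval (σ unknown):
df = n - 1 = 29
t* = 1.311 for 80% confidence

Margin of error = t* · s/√n = 1.311 · 6.89/√30 = 1.65

CI: (73.85, 77.15)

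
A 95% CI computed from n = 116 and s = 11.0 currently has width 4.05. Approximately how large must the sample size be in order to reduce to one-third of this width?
n ≈ 1044

CI width ∝ 1/√n
To reduce width by factor 3, need √n to grow by 3 → need 3² = 9 times as many samples.

Current: n = 116, width = 4.05
New: n = 1044, width ≈ 1.34

Width reduced by factor of 4.05/1.34 = 3.02.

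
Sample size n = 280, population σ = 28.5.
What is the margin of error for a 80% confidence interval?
Margin of error = 2.18

Margin of error = z* · σ/√n
= 1.282 · 28.5/√280
= 1.282 · 28.5/16.7332
= 2.18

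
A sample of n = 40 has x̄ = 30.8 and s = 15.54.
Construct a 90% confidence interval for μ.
(26.66, 34.94)

t-interval (σ unknown):
df = n - 1 = 39
t* = 1.685 for 90% confidence

Margin of error = t* · s/√n = 1.685 · 15.54/√40 = 4.14

CI: (26.66, 34.94)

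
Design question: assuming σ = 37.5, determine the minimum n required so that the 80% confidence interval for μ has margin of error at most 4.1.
n ≥ 138

For margin E ≤ 4.1:
n ≥ (z* · σ / E)²
n ≥ (1.282 · 37.5 / 4.1)²
n ≥ 137.49

Minimum n = 138 (rounding up)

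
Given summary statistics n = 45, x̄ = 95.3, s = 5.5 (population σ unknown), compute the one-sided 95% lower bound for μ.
μ ≥ 93.92

Lower bound (one-sided):
t* = 1.680 (one-sided for 95%)
Lower bound = x̄ - t* · s/√n = 95.3 - 1.680 · 5.5/√45 = 93.92

We are 95% confident that μ ≥ 93.92.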